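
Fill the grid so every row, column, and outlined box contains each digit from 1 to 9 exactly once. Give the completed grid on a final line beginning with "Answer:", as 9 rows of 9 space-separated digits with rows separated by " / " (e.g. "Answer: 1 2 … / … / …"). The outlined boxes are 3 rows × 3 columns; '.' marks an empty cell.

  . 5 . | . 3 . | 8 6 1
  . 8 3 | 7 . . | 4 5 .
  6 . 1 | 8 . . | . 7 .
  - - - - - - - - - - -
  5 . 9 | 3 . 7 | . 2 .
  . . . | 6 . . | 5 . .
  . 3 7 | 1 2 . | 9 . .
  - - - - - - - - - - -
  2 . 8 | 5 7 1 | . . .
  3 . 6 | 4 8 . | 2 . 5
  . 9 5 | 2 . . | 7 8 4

Step 1. [r1c4∈{9}] only 9 remains possible at r1c4 ⇒ r1c4=9.
Step 2. [r4c5∈{4}] only 4 remains possible at r4c5 ⇒ r4c5=4.
Step 3. [r3c9∈{2,3,9}] r3c9 is the only open cell in row 3 admitting 9 ⇒ r3c9=9.
Step 4. [r6c9∈{6,8}] across row 6, 6 lands solely at r6c9. So r6c9=6.
Step 5. [r7c9∈{3}] r7c9 is down to just 3, so r7c9=3.
Step 6. [r8c8∈{1,9}] r8c8 is the only open cell in box 9 admitting 1, so r8c8=1.
Step 7. [r9c5∈{6}] r9c5 has the single candidate 6 ⇒ r9c5=6.
Step 8. [r6c8∈{4}] r6c8 is down to just 4 ⇒ r6c8=4.
Step 9. [r7c2∈{4}] r7c2 is down to just 4 ⇒ r7c2=4.
Step 10. [r3c2∈{2}] nothing but 2 survives at r3c2. So r3c2=2.
Step 11. [r1c3∈{4}] r1c3's peers cover all but 4, so r1c3=4.
Step 12. [r5c1∈{1,4,8}] in row 5, 4 fits only at r5c1 ⇒ r5c1=4.
Step 13. [r6c6∈{5,8}] r6c6 is the only open cell in row 6 admitting 5. So r6c6=5.
Step 14. [r5c6∈{8,9}] r5c6 is the only open cell in col 6 admitting 8. So r5c6=8.
Step 15. [r4c7∈{1}] r4c7 has the single candidate 1, so r4c7=1.
Step 16. [r1c6∈{2}] only 2 remains possible at r1c6, so r1c6=2.
Step 17. [r2c1∈{9}] r2c1 is down to just 9. So r2c1=9.
Step 18. [r5c8∈{3}] r5c8 has the single candidate 3 ⇒ r5c8=3.
Step 19. [r1c1∈{7}] r1c1 has the single candidate 7. So r1c1=7.
Step 20. [r7c8∈{9}] nothing but 9 survives at r7c8, so r7c8=9.
Step 21. [r5c5∈{9}] nothing but 9 survives at r5c5. So r5c5=9.
Step 22. [r4c9∈{8}] r4c9's peers cover all but 8, so r4c9=8.
Step 23. [r7c7∈{6}] r7c7 is down to just 6. So r7c7=6.
Step 24. [r9c1∈{1}] r9c1 has the single candidate 1. So r9c1=1.
Step 25. [r2c5∈{1}] r2c5 is down to just 1, so r2c5=1.
Step 26. [r5c2∈{1}] r5c2 is down to just 1. So r5c2=1.
Step 27. [r5c3∈{2}] nothing but 2 survives at r5c3. So r5c3=2.
Step 28. [r3c7∈{3}] r3c7 is down to just 3 ⇒ r3c7=3.
Step 29. [r8c2∈{7}] nothing but 7 survives at r8c2 ⇒ r8c2=7.
Step 30. [r8c6∈{9}] r8c6 is down to just 9, so r8c6=9.
Step 31. [r3c5∈{5}] r3c5 is down to just 5, so r3c5=5.
Step 32. [r6c1∈{8}] r6c1 is down to just 8. So r6c1=8.
Step 33. [r4c2∈{6}] r4c2's peers cover all but 6, so r4c2=6.
Step 34. [r2c9∈{2}] nothing but 2 survives at r2c9 ⇒ r2c9=2.
Step 35. [r2c6∈{6}] r2c6's peers cover all but 6. So r2c6=6.
Step 36. [r3c6∈{4}] r3c6's peers cover all but 4 ⇒ r3c6=4.
Step 37. [r5c9∈{7}] r5c9's peers cover all but 7, so r5c9=7.
Step 38. [r9c6∈{3}] r9c6 is down to just 3. So r9c6=3.

Answer: 7 5 4 9 3 2 8 6 1 / 9 8 3 7 1 6 4 5 2 / 6 2 1 8 5 4 3 7 9 / 5 6 9 3 4 7 1 2 8 / 4 1 2 6 9 8 5 3 7 / 8 3 7 1 2 5 9 4 6 / 2 4 8 5 7 1 6 9 3 / 3 7 6 4 8 9 2 1 5 / 1 9 5 2 6 3 7 8 4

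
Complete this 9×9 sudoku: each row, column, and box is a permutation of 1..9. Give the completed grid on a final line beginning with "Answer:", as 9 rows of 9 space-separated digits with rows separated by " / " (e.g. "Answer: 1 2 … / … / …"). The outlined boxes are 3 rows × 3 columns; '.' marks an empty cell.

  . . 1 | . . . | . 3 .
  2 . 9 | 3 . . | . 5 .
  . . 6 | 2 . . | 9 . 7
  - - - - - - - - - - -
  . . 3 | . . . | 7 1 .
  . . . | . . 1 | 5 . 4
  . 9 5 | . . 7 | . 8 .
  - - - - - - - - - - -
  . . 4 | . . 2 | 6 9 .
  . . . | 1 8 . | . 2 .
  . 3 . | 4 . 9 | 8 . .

Step 1. [r6c4∈{6}] only 6 remains possible at r6c4 ⇒ r6c4=6.
Step 2. [r5c3∈{2,7,8}] r5c3 is the only open cell in col 3 admitting 8, so r5c3=8.
Step 3. [r7c2∈{1,5,7,8}] across col 2, 1 lands solely at r7c2. So r7c2=1.
Step 4. [r3c8∈{4}] only 4 remains possible at r3c8, so r3c8=4.
Step 5. [r8c3∈{7}] r8c3 is down to just 7 ⇒ r8c3=7.
Step 6. [r8c6∈{3,5,6}] in col 6, 3 fits only at r8c6, so r8c6=3.
Step 7. [r9c5∈{5,6,7}] box 8 places 6 nowhere but r9c5 ⇒ r9c5=6.
Step 8. [r9c1∈{5}] r9c1's peers cover all but 5, so r9c1=5.
Step 9. [r4c9∈{2,6,9}] r4c9 is the only open cell in col 9 admitting 9, so r4c9=9.
Step 10. [r6c7∈{2,3}] 3 has one home in col 7: r6c7, so r6c7=3.
Step 11. [r8c2∈{6}] r8c2 has the single candidate 6. So r8c2=6.
Step 12. [r6c9∈{2}] r6c9 has the single candidate 2. So r6c9=2.
Step 13. [r6c5∈{4}] r6c5's peers cover all but 4 ⇒ r6c5=4.
Step 14. [r3c5∈{1,5}] r3c5 is the only open cell in row 3 admitting 1, so r3c5=1.
Step 15. [r2c5∈{7}] only 7 remains possible at r2c5. So r2c5=7.
Step 16. [r7c5∈{5}] r7c5 is down to just 5. So r7c5=5.
Step 17. [r4c5∈{2}] only 2 remains possible at r4c5, so r4c5=2.
Step 18. [r4c2∈{4}] r4c2 has the single candidate 4. So r4c2=4.
Step 19. [r2c2∈{8}] nothing but 8 survives at r2c2 ⇒ r2c2=8.
Step 20. [r3c6∈{5,8}] r3c6 is the only open cell in row 3 admitting 8, so r3c6=8.
Step 21. [r1c1∈{4,7}] col 1 places 4 nowhere but r1c1. So r1c1=4.
Step 22. [r1c5∈{9}] r1c5 is down to just 9, so r1c5=9.
Step 23. [r1c4∈{5}] r1c4 has the single candidate 5. So r1c4=5.
Step 24. [r5c1∈{6,7}] in col 1, 7 fits only at r5c1, so r5c1=7.
Step 25. [r1c6∈{6}] r1c6 has the single candidate 6. So r1c6=6.
Step 26. [r2c7∈{1}] r2c7's peers cover all but 1 ⇒ r2c7=1.
Step 27. [r8c7∈{4}] only 4 remains possible at r8c7, so r8c7=4.
Step 28. [r8c9∈{5}] nothing but 5 survives at r8c9 ⇒ r8c9=5.
Step 29. [r1c7∈{2}] only 2 remains possible at r1c7, so r1c7=2.
Step 30. [r9c3∈{2}] r9c3 has the single candidate 2, so r9c3=2.
Step 31. [r2c9∈{6}] r2c9's peers cover all but 6 ⇒ r2c9=6.
Step 32. [r5c5∈{3}] only 3 remains possible at r5c5. So r5c5=3.
Step 33. [r5c8∈{6}] r5c8 has the single candidate 6. So r5c8=6.
Step 34. [r1c9∈{8}] r1c9 has the single candidate 8. So r1c9=8.
Step 35. [r7c4∈{7}] r7c4 is down to just 7. So r7c4=7.
Step 36. [r9c9∈{1}] r9c9 has the single candidate 1, so r9c9=1.
Step 37. [r1c2∈{7}] only 7 remains possible at r1c2. So r1c2=7.
Step 38. [r3c2∈{5}] nothing but 5 survives at r3c2 ⇒ r3c2=5.
Step 39. [r4c1∈{6}] nothing but 6 survives at r4c1. So r4c1=6.
Step 40. [r6c1∈{1}] only 1 remains possible at r6c1, so r6c1=1.
Step 41. [r2c6∈{4}] r2c6 is down to just 4, so r2c6=4.
Step 42. [r5c2∈{2}] r5c2 is down to just 2. So r5c2=2.
Step 43. [r4c6∈{5}] r4c6 has the single candidate 5. So r4c6=5.
Step 44. [r3c1∈{3}] nothing but 3 survives at r3c1. So r3c1=3.
Step 45. [r4c4∈{8}] nothing but 8 survives at r4c4. So r4c4=8.
Step 46. [r7c1∈{8}] only 8 remains possible at r7c1 ⇒ r7c1=8.
Step 47. [r9c8∈{7}] nothing but 7 survives at r9c8 ⇒ r9c8=7.
Step 48. [r7c9∈{3}] only 3 remains possible at r7c9 ⇒ r7c9=3.
Step 49. [r8c1∈{9}] r8c1's peers cover all but 9, so r8c1=9.
Step 50. [r5c4∈{9}] nothing but 9 survives at r5c4 ⇒ r5c4=9.

Answer: 4 7 1 5 9 6 2 3 8 / 2 8 9 3 7 4 1 5 6 / 3 5 6 2 1 8 9 4 7 / 6 4 3 8 2 5 7 1 9 / 7 2 8 9 3 1 5 6 4 / 1 9 5 6 4 7 3 8 2 / 8 1 4 7 5 2 6 9 3 / 9 6 7 1 8 3 4 2 5 / 5 3 2 4 6 9 8 7 1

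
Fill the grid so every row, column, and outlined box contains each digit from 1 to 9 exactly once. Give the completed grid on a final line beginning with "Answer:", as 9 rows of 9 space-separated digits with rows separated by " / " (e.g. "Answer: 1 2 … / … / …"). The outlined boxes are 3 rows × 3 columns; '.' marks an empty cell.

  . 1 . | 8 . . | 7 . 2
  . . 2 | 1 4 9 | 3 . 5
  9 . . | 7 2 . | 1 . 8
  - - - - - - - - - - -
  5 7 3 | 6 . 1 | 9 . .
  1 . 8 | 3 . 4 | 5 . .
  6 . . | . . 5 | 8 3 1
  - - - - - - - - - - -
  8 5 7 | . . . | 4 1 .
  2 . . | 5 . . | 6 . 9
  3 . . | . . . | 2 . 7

Step 1. [r8c2∈{4}] nothing but 4 survives at r8c2. So r8c2=4.
Step 2. [r2c8∈{6}] nothing but 6 survives at r2c8, so r2c8=6.
Step 3. [r6c4∈{2,9}] across box 5, 2 lands solely at r6c4 ⇒ r6c4=2.
Step 4. [r6c2∈{9}] r6c2 is down to just 9 ⇒ r6c2=9.
Step 5. [r9c2∈{6}] nothing but 6 survives at r9c2, so r9c2=6.
Step 6. [r9c6∈{8}] r9c6 has the single candidate 8 ⇒ r9c6=8.
Step 7. [r3c3∈{4,5,6}] row 3 places 5 nowhere but r3c3. So r3c3=5.
Step 8. [r3c6∈{3,6}] 6 has one home in row 3: r3c6 ⇒ r3c6=6.
Step 9. [r7c4∈{9}] only 9 remains possible at r7c4. So r7c4=9.
Step 10. [r1c6∈{3}] only 3 remains possible at r1c6, so r1c6=3.
Step 11. [r8c5∈{1,3,7}] 3 has one home in row 8: r8c5 ⇒ r8c5=3.
Step 12. [r4c8∈{2,4}] across row 4, 2 lands solely at r4c8, so r4c8=2.
Step 13. [r1c1∈{4}] r1c1 is down to just 4 ⇒ r1c1=4.
Step 14. [r9c5∈{1}] nothing but 1 survives at r9c5, so r9c5=1.
Step 15. [r5c5∈{7,9}] 9 has one home in row 5: r5c5. So r5c5=9.
Step 16. [r5c9∈{6}] r5c9's peers cover all but 6. So r5c9=6.
Step 17. [r3c2∈{3}] r3c2 has the single candidate 3, so r3c2=3.
Step 18. [r7c5∈{6}] r7c5's peers cover all but 6, so r7c5=6.
Step 19. [r4c9∈{4}] only 4 remains possible at r4c9. So r4c9=4.
Step 20. [r4c5∈{8}] r4c5's peers cover all but 8, so r4c5=8.
Step 21. [r5c8∈{7}] r5c8 is down to just 7. So r5c8=7.
Step 22. [r7c9∈{3}] only 3 remains possible at r7c9. So r7c9=3.
Step 23. [r1c3∈{6}] only 6 remains possible at r1c3 ⇒ r1c3=6.
Step 24. [r1c8∈{9}] r1c8 has the single candidate 9, so r1c8=9.
Step 25. [r6c3∈{4}] r6c3's peers cover all but 4, so r6c3=4.
Step 26. [r8c6∈{7}] only 7 remains possible at r8c6, so r8c6=7.
Step 27. [r2c1∈{7}] r2c1's peers cover all but 7. So r2c1=7.
Step 28. [r1c5∈{5}] r1c5's peers cover all but 5. So r1c5=5.
Step 29. [r5c2∈{2}] r5c2's peers cover all but 2 ⇒ r5c2=2.
Step 30. [r8c8∈{8}] only 8 remains possible at r8c8. So r8c8=8.
Step 31. [r8c3∈{1}] r8c3's peers cover all but 1 ⇒ r8c3=1.
Step 32. [r6c5∈{7}] nothing but 7 survives at r6c5. So r6c5=7.
Step 33. [r9c3∈{9}] r9c3's peers cover all but 9. So r9c3=9.
Step 34. [r2c2∈{8}] r2c2 has the single candidate 8. So r2c2=8.
Step 35. [r3c8∈{4}] r3c8 has the single candidate 4, so r3c8=4.
Step 36. [r7c6∈{2}] nothing but 2 survives at r7c6 ⇒ r7c6=2.
Step 37. [r9c4∈{4}] r9c4's peers cover all but 4 ⇒ r9c4=4.
Step 38. [r9c8∈{5}] r9c8 has the single candidate 5. So r9c8=5.

Answer: 4 1 6 8 5 3 7 9 2 / 7 8 2 1 4 9 3 6 5 / 9 3 5 7 2 6 1 4 8 / 5 7 3 6 8 1 9 2 4 / 1 2 8 3 9 4 5 7 6 / 6 9 4 2 7 5 8 3 1 / 8 5 7 9 6 2 4 1 3 / 2 4 1 5 3 7 6 8 9 / 3 6 9 4 1 8 2 5 7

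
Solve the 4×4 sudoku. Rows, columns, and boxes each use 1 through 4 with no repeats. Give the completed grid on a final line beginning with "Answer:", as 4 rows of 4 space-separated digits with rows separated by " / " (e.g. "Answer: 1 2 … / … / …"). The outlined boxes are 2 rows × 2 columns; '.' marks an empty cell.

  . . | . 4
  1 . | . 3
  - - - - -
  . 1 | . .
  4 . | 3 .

Step 1. [r4c2∈{2}] r4c2 is down to just 2. So r4c2=2.
Step 2. [r1c1∈{2,3}] across col 1, 2 lands solely at r1c1. So r1c1=2.
Step 3. [r2c3∈{2}] r2c3's peers cover all but 2 ⇒ r2c3=2.
Step 4. [r3c4∈{2}] nothing but 2 survives at r3c4, so r3c4=2.
Step 5. [r3c3∈{4}] r3c3's peers cover all but 4, so r3c3=4.
Step 6. [r1c2∈{3}] nothing but 3 survives at r1c2 ⇒ r1c2=3.
Step 7. [r2c2∈{4}] r2c2 has the single candidate 4 ⇒ r2c2=4.
Step 8. [r1c3∈{1}] only 1 remains possible at r1c3 ⇒ r1c3=1.
Step 9. [r4c4∈{1}] only 1 remains possible at r4c4 ⇒ r4c4=1.
Step 10. [r3c1∈{3}] only 3 remains possible at r3c1, so r3c1=3.

Answer: 2 3 1 4 / 1 4 2 3 / 3 1 4 2 / 4 2 3 1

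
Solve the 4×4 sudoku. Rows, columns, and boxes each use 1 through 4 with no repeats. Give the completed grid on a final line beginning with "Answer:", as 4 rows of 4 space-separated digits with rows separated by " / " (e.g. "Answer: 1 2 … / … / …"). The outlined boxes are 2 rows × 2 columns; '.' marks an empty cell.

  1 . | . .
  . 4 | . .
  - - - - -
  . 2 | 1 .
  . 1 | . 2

Step 1. [r1c3∈{2,3,4}] row 1 places 2 nowhere but r1c3 ⇒ r1c3=2.
Step 2. [r2c3∈{3}] r2c3's peers cover all but 3, so r2c3=3.
Step 3. [r3c4∈{3,4}] across col 4, 3 lands solely at r3c4 ⇒ r3c4=3.
Step 4. [r3c1∈{4}] r3c1 is down to just 4. So r3c1=4.
Step 5. [r2c4∈{1}] only 1 remains possible at r2c4, so r2c4=1.
Step 6. [r4c3∈{4}] nothing but 4 survives at r4c3, so r4c3=4.
Step 7. [r1c4∈{4}] r1c4 has the single candidate 4, so r1c4=4.
Step 8. [r4c1∈{3}] r4c1 is down to just 3, so r4c1=3.
Step 9. [r1c2∈{3}] only 3 remains possible at r1c2 ⇒ r1c2=3.
Step 10. [r2c1∈{2}] r2c1 has the single candidate 2 ⇒ r2c1=2.

Answer: 1 3 2 4 / 2 4 3 1 / 4 2 1 3 / 3 1 4 2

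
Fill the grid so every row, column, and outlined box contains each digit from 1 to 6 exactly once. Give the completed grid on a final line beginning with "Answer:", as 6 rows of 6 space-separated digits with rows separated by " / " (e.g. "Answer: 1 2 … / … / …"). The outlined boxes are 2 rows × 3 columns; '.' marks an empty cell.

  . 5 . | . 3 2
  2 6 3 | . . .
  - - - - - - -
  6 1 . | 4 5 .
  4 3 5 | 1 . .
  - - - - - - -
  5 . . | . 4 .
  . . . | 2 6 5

Step 1. [r5c6∈{1,3}] r5c6 is the only open cell in box 6 admitting 1. So r5c6=1.
Step 2. [r1c3∈{1,4}] across row 1, 4 lands solely at r1c3, so r1c3=4.
Step 3. [r5c3∈{2,6}] across row 5, 6 lands solely at r5c3. So r5c3=6.
Step 4. [r6c3∈{1}] nothing but 1 survives at r6c3, so r6c3=1.
Step 5. [r5c2∈{2}] r5c2's peers cover all but 2 ⇒ r5c2=2.
Step 6. [r3c6∈{3}] r3c6 has the single candidate 3. So r3c6=3.
Step 7. [r6c2∈{4}] r6c2 has the single candidate 4. So r6c2=4.
Step 8. [r2c6∈{4}] only 4 remains possible at r2c6. So r2c6=4.
Step 9. [r4c5∈{2}] r4c5 is down to just 2 ⇒ r4c5=2.
Step 10. [r2c5∈{1}] only 1 remains possible at r2c5, so r2c5=1.
Step 11. [r1c1∈{1}] r1c1 has the single candidate 1 ⇒ r1c1=1.
Step 12. [r3c3∈{2}] r3c3 has the single candidate 2, so r3c3=2.
Step 13. [r2c4∈{5}] r2c4's peers cover all but 5 ⇒ r2c4=5.
Step 14. [r4c6∈{6}] r4c6's peers cover all but 6 ⇒ r4c6=6.
Step 15. [r6c1∈{3}] r6c1's peers cover all but 3. So r6c1=3.
Step 16. [r5c4∈{3}] r5c4 is down to just 3 ⇒ r5c4=3.
Step 17. [r1c4∈{6}] nothing but 6 survives at r1c4 ⇒ r1c4=6.

Answer: 1 5 4 6 3 2 / 2 6 3 5 1 4 / 6 1 2 4 5 3 / 4 3 5 1 2 6 / 5 2 6 3 4 1 / 3 4 1 2 6 5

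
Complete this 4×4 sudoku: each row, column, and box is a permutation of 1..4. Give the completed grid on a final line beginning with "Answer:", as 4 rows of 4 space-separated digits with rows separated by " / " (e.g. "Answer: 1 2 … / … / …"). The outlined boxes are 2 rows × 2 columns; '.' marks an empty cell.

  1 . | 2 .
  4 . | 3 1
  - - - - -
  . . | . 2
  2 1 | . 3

Step 1. [r3c2∈{3,4}] in col 2, 4 fits only at r3c2 ⇒ r3c2=4.
Step 2. [r2c2∈{2}] r2c2 has the single candidate 2, so r2c2=2.
Step 3. [r1c4∈{4}] r1c4 has the single candidate 4 ⇒ r1c4=4.
Step 4. [r1c2∈{3}] r1c2 is down to just 3. So r1c2=3.
Step 5. [r4c3∈{4}] r4c3 has the single candidate 4, so r4c3=4.
Step 6. [r3c3∈{1}] only 1 remains possible at r3c3. So r3c3=1.
Step 7. [r3c1∈{3}] r3c1 has the single candidate 3, so r3c1=3.

Answer: 1 3 2 4 / 4 2 3 1 / 3 4 1 2 / 2 1 4 3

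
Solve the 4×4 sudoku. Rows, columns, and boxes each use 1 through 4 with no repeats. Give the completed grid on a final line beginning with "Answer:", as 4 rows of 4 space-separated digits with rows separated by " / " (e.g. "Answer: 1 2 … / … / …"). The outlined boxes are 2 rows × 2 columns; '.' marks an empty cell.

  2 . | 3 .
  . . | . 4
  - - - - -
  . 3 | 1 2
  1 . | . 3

Step 1. [r1c2∈{1,4}] 4 has one home in row 1: r1c2, so r1c2=4.
Step 2. [r2c3∈{2}] r2c3's peers cover all but 2 ⇒ r2c3=2.
Step 3. [r4c2∈{2}] r4c2's peers cover all but 2, so r4c2=2.
Step 4. [r2c1∈{3}] only 3 remains possible at r2c1. So r2c1=3.
Step 5. [r4c3∈{4}] r4c3 has the single candidate 4. So r4c3=4.
Step 6. [r3c1∈{4}] nothing but 4 survives at r3c1, so r3c1=4.
Step 7. [r2c2∈{1}] only 1 remains possible at r2c2 ⇒ r2c2=1.
Step 8. [r1c4∈{1}] r1c4 is down to just 1. So r1c4=1.

Answer: 2 4 3 1 / 3 1 2 4 / 4 3 1 2 / 1 2 4 3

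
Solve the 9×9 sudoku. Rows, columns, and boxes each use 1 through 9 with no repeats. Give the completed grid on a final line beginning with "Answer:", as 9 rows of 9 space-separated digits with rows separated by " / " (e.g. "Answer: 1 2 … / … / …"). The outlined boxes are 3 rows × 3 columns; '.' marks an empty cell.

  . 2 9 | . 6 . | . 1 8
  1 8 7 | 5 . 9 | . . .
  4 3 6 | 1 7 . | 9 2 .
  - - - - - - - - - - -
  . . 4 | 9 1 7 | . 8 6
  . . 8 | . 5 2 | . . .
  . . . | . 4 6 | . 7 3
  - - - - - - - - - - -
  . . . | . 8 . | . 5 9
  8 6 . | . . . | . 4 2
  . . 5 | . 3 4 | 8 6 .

Step 1. [r9c9∈{1,7}] 7 has one home in col 9: r9c9 ⇒ r9c9=7.
Step 2. [r9c2∈{1,9}] r9c2 is the only open cell in row 9 admitting 1, so r9c2=1.
Step 3. [r4c2∈{5}] r4c2 is down to just 5. So r4c2=5.
Step 4. [r5c1∈{3,6,7,9}] 6 has one home in row 5: r5c1 ⇒ r5c1=6.
Step 5. [r7c1∈{2,3,7}] in col 1, 7 fits only at r7c1. So r7c1=7.
Step 6. [r5c9∈{1,4}] in col 9, 1 fits only at r5c9, so r5c9=1.
Step 7. [r1c7∈{3,4,5,7}] across row 1, 7 lands solely at r1c7. So r1c7=7.
Step 8. [r9c1∈{2,9}] 9 has one home in row 9: r9c1, so r9c1=9.
Step 9. [r7c3∈{2,3}] in box 7, 2 fits only at r7c3, so r7c3=2.
Step 10. [r7c7∈{1,3}] row 7 places 3 nowhere but r7c7, so r7c7=3.
Step 11. [r6c1∈{2}] r6c1 has the single candidate 2, so r6c1=2.
Step 12. [r8c7∈{1}] r8c7's peers cover all but 1. So r8c7=1.
Step 13. [r1c4∈{3,4}] across row 1, 4 lands solely at r1c4 ⇒ r1c4=4.
Step 14. [r2c9∈{4}] r2c9 is down to just 4, so r2c9=4.
Step 15. [r5c8∈{9}] r5c8's peers cover all but 9. So r5c8=9.
Step 16. [r8c5∈{9}] nothing but 9 survives at r8c5 ⇒ r8c5=9.
Step 17. [r6c4∈{8}] nothing but 8 survives at r6c4, so r6c4=8.
Step 18. [r8c3∈{3}] nothing but 3 survives at r8c3. So r8c3=3.
Step 19. [r1c1∈{5}] r1c1's peers cover all but 5 ⇒ r1c1=5.
Step 20. [r5c2∈{7}] nothing but 7 survives at r5c2, so r5c2=7.
Step 21. [r3c6∈{8}] r3c6 has the single candidate 8, so r3c6=8.
Step 22. [r4c7∈{2}] r4c7 has the single candidate 2, so r4c7=2.
Step 23. [r9c4∈{2}] r9c4 has the single candidate 2, so r9c4=2.
Step 24. [r5c4∈{3}] r5c4 is down to just 3. So r5c4=3.
Step 25. [r4c1∈{3}] r4c1 has the single candidate 3. So r4c1=3.
Step 26. [r7c4∈{6}] only 6 remains possible at r7c4. So r7c4=6.
Step 27. [r6c2∈{9}] r6c2 is down to just 9. So r6c2=9.
Step 28. [r5c7∈{4}] only 4 remains possible at r5c7. So r5c7=4.
Step 29. [r6c7∈{5}] r6c7 has the single candidate 5 ⇒ r6c7=5.
Step 30. [r3c9∈{5}] r3c9's peers cover all but 5 ⇒ r3c9=5.
Step 31. [r8c4∈{7}] nothing but 7 survives at r8c4 ⇒ r8c4=7.
Step 32. [r7c2∈{4}] r7c2 is down to just 4 ⇒ r7c2=4.
Step 33. [r7c6∈{1}] r7c6 has the single candidate 1, so r7c6=1.
Step 34. [r6c3∈{1}] only 1 remains possible at r6c3 ⇒ r6c3=1.
Step 35. [r2c8∈{3}] nothing but 3 survives at r2c8, so r2c8=3.
Step 36. [r2c5∈{2}] r2c5 has the single candidate 2 ⇒ r2c5=2.
Step 37. [r8c6∈{5}] r8c6 is down to just 5 ⇒ r8c6=5.
Step 38. [r1c6∈{3}] r1c6 has the single candidate 3, so r1c6=3.
Step 39. [r2c7∈{6}] r2c7 has the single candidate 6 ⇒ r2c7=6.

Answer: 5 2 9 4 6 3 7 1 8 / 1 8 7 5 2 9 6 3 4 / 4 3 6 1 7 8 9 2 5 / 3 5 4 9 1 7 2 8 6 / 6 7 8 3 5 2 4 9 1 / 2 9 1 8 4 6 5 7 3 / 7 4 2 6 8 1 3 5 9 / 8 6 3 7 9 5 1 4 2 / 9 1 5 2 3 4 8 6 7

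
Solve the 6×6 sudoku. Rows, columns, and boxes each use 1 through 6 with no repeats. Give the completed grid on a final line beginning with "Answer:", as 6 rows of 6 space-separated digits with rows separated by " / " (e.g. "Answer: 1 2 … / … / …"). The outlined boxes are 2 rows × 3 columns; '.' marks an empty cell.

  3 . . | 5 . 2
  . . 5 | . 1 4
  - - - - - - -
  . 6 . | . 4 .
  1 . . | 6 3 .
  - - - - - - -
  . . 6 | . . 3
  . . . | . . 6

Step 1. [r6c2∈{1,2,3,4,5}] in col 2, 3 fits only at r6c2. So r6c2=3.
Step 2. [r3c4∈{1,2}] box 4 places 2 nowhere but r3c4. So r3c4=2.
Step 3. [r3c1∈{5}] r3c1 is down to just 5, so r3c1=5.
Step 4. [r5c2∈{1,2,4,5}] 5 has one home in col 2: r5c2, so r5c2=5.
Step 5. [r6c3∈{1,2,4}] box 5 places 1 nowhere but r6c3. So r6c3=1.
Step 6. [r5c5∈{2}] r5c5 is down to just 2 ⇒ r5c5=2.
Step 7. [r4c3∈{2,4}] 2 has one home in col 3: r4c3, so r4c3=2.
Step 8. [r6c4∈{4}] r6c4's peers cover all but 4. So r6c4=4.
Step 9. [r4c2∈{4}] r4c2 is down to just 4 ⇒ r4c2=4.
Step 10. [r2c1∈{2,6}] 6 has one home in row 2: r2c1. So r2c1=6.
Step 11. [r2c2∈{2}] only 2 remains possible at r2c2. So r2c2=2.
Step 12. [r1c5∈{6}] only 6 remains possible at r1c5. So r1c5=6.
Step 13. [r1c3∈{4}] r1c3 is down to just 4. So r1c3=4.
Step 14. [r6c1∈{2}] r6c1's peers cover all but 2. So r6c1=2.
Step 15. [r3c6∈{1}] nothing but 1 survives at r3c6. So r3c6=1.
Step 16. [r2c4∈{3}] r2c4's peers cover all but 3. So r2c4=3.
Step 17. [r5c1∈{4}] r5c1 is down to just 4. So r5c1=4.
Step 18. [r3c3∈{3}] r3c3 has the single candidate 3 ⇒ r3c3=3.
Step 19. [r5c4∈{1}] nothing but 1 survives at r5c4 ⇒ r5c4=1.
Step 20. [r1c2∈{1}] nothing but 1 survives at r1c2 ⇒ r1c2=1.
Step 21. [r6c5∈{5}] r6c5 has the single candidate 5. So r6c5=5.
Step 22. [r4c6∈{5}] only 5 remains possible at r4c6 ⇒ r4c6=5.

Answer: 3 1 4 5 6 2 / 6 2 5 3 1 4 / 5 6 3 2 4 1 / 1 4 2 6 3 5 / 4 5 6 1 2 3 / 2 3 1 4 5 6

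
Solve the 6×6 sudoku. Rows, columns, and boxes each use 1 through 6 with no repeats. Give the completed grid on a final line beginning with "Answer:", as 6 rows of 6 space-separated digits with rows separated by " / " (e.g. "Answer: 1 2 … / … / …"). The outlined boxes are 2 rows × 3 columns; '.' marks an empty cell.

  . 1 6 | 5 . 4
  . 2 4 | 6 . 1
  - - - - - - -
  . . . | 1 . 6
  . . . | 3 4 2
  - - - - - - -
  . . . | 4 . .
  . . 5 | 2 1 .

Step 1. [r1c1∈{3}] r1c1 has the single candidate 3 ⇒ r1c1=3.
Step 2. [r5c5∈{3,5,6}] r5c5 is the only open cell in col 5 admitting 6, so r5c5=6.
Step 3. [r5c2∈{3}] nothing but 3 survives at r5c2. So r5c2=3.
Step 4. [r2c1∈{5}] r2c1's peers cover all but 5, so r2c1=5.
Step 5. [r4c2∈{5,6}] r4c2 is the only open cell in row 4 admitting 5. So r4c2=5.
Step 6. [r3c2∈{4}] r3c2 is down to just 4. So r3c2=4.
Step 7. [r4c3∈{1}] only 1 remains possible at r4c3, so r4c3=1.
Step 8. [r5c3∈{2}] r5c3 has the single candidate 2 ⇒ r5c3=2.
Step 9. [r4c1∈{6}] r4c1's peers cover all but 6, so r4c1=6.
Step 10. [r3c5∈{5}] only 5 remains possible at r3c5 ⇒ r3c5=5.
Step 11. [r1c5∈{2}] r1c5's peers cover all but 2 ⇒ r1c5=2.
Step 12. [r2c5∈{3}] r2c5 has the single candidate 3 ⇒ r2c5=3.
Step 13. [r3c1∈{2}] nothing but 2 survives at r3c1. So r3c1=2.
Step 14. [r6c1∈{4}] r6c1's peers cover all but 4. So r6c1=4.
Step 15. [r6c6∈{3}] nothing but 3 survives at r6c6, so r6c6=3.
Step 16. [r5c6∈{5}] r5c6's peers cover all but 5. So r5c6=5.
Step 17. [r3c3∈{3}] r3c3's peers cover all but 3 ⇒ r3c3=3.
Step 18. [r5c1∈{1}] r5c1 is down to just 1, so r5c1=1.
Step 19. [r6c2∈{6}] r6c2 is down to just 6. So r6c2=6.

Answer: 3 1 6 5 2 4 / 5 2 4 6 3 1 / 2 4 3 1 5 6 / 6 5 1 3 4 2 / 1 3 2 4 6 5 / 4 6 5 2 1 3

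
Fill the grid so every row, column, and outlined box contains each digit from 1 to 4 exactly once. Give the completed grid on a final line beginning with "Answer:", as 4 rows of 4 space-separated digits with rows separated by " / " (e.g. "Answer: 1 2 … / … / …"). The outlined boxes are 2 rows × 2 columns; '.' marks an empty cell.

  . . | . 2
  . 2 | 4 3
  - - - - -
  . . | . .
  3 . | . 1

Step 1. [r4c2∈{4}] nothing but 4 survives at r4c2 ⇒ r4c2=4.
Step 2. [r2c1∈{1}] nothing but 1 survives at r2c1. So r2c1=1.
Step 3. [r3c3∈{2,3}] across row 3, 3 lands solely at r3c3, so r3c3=3.
Step 4. [r3c4∈{4}] r3c4 has the single candidate 4 ⇒ r3c4=4.
Step 5. [r1c3∈{1}] only 1 remains possible at r1c3, so r1c3=1.
Step 6. [r1c1∈{4}] only 4 remains possible at r1c1. So r1c1=4.
Step 7. [r3c2∈{1}] r3c2 has the single candidate 1, so r3c2=1.
Step 8. [r4c3∈{2}] r4c3's peers cover all but 2. So r4c3=2.
Step 9. [r3c1∈{2}] r3c1's peers cover all but 2 ⇒ r3c1=2.
Step 10. [r1c2∈{3}] r1c2 is down to just 3, so r1c2=3.

Answer: 4 3 1 2 / 1 2 4 3 / 2 1 3 4 / 3 4 2 1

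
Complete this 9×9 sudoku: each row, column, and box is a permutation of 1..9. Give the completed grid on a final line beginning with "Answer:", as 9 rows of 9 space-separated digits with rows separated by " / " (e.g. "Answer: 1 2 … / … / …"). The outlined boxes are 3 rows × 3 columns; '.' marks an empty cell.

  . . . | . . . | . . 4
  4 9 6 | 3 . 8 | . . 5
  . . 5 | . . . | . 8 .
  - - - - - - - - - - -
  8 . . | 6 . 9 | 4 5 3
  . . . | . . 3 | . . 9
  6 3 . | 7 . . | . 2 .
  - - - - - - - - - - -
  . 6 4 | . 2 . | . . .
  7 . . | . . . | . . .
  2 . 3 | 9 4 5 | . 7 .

Step 1. [r4c5∈{1}] only 1 remains possible at r4c5. So r4c5=1.
Step 2. [r3c9∈{1,2,6,7}] in col 9, 7 fits only at r3c9. So r3c9=7.
Step 3. [r5c4∈{2,4,5,8}] 2 has one home in box 5: r5c4. So r5c4=2.
Step 4. [r2c8∈{1}] r2c8's peers cover all but 1 ⇒ r2c8=1.
Step 5. [r5c7∈{1,6,7,8}] in col 7, 7 fits only at r5c7 ⇒ r5c7=7.
Step 6. [r7c1∈{1,5,9}] col 1 places 9 nowhere but r7c1 ⇒ r7c1=9.
Step 7. [r5c3∈{1}] only 1 remains possible at r5c3. So r5c3=1.
Step 8. [r8c3∈{8}] only 8 remains possible at r8c3. So r8c3=8.
Step 9. [r8c4∈{1}] r8c4 is down to just 1. So r8c4=1.
Step 10. [r8c6∈{6}] nothing but 6 survives at r8c6 ⇒ r8c6=6.
Step 11. [r9c2∈{1}] r9c2's peers cover all but 1 ⇒ r9c2=1.
Step 12. [r3c2∈{2}] r3c2 has the single candidate 2, so r3c2=2.
Step 13. [r1c3∈{7}] only 7 remains possible at r1c3, so r1c3=7.
Step 14. [r7c7∈{1,3,5,8}] r7c7 is the only open cell in row 7 admitting 5, so r7c7=5.
Step 15. [r6c5∈{5,8}] row 6 places 5 nowhere but r6c5 ⇒ r6c5=5.
Step 16. [r7c8∈{3}] r7c8 is down to just 3 ⇒ r7c8=3.
Step 17. [r1c6∈{1,2}] 2 has one home in col 6: r1c6. So r1c6=2.
Step 18. [r6c7∈{1,8}] r6c7 is the only open cell in col 7 admitting 1. So r6c7=1.
Step 19. [r9c7∈{6,8}] col 7 places 8 nowhere but r9c7 ⇒ r9c7=8.
Step 20. [r3c6∈{1,4}] 1 has one home in col 6: r3c6 ⇒ r3c6=1.
Step 21. [r3c1∈{3}] r3c1 has the single candidate 3 ⇒ r3c1=3.
Step 22. [r1c7∈{3,6,9}] 3 has one home in row 1: r1c7 ⇒ r1c7=3.
Step 23. [r3c7∈{6,9}] r3c7 is the only open cell in col 7 admitting 6 ⇒ r3c7=6.
Step 24. [r1c8∈{9}] r1c8 is down to just 9, so r1c8=9.
Step 25. [r8c7∈{2,9}] across row 8, 9 lands solely at r8c7. So r8c7=9.
Step 26. [r5c2∈{4,5}] row 5 places 4 nowhere but r5c2, so r5c2=4.
Step 27. [r7c6∈{7}] r7c6 has the single candidate 7, so r7c6=7.
Step 28. [r9c9∈{6}] only 6 remains possible at r9c9, so r9c9=6.
Step 29. [r5c8∈{6}] r5c8 is down to just 6 ⇒ r5c8=6.
Step 30. [r6c3∈{9}] r6c3's peers cover all but 9 ⇒ r6c3=9.
Step 31. [r6c9∈{8}] only 8 remains possible at r6c9. So r6c9=8.
Step 32. [r5c1∈{5}] nothing but 5 survives at r5c1 ⇒ r5c1=5.
Step 33. [r4c3∈{2}] r4c3 is down to just 2. So r4c3=2.
Step 34. [r3c5∈{9}] r3c5 is down to just 9. So r3c5=9.
Step 35. [r1c1∈{1}] r1c1 is down to just 1. So r1c1=1.
Step 36. [r1c4∈{5}] r1c4 has the single candidate 5, so r1c4=5.
Step 37. [r1c2∈{8}] r1c2 is down to just 8 ⇒ r1c2=8.
Step 38. [r8c5∈{3}] only 3 remains possible at r8c5. So r8c5=3.
Step 39. [r8c2∈{5}] only 5 remains possible at r8c2. So r8c2=5.
Step 40. [r8c9∈{2}] r8c9 has the single candidate 2. So r8c9=2.
Step 41. [r6c6∈{4}] r6c6's peers cover all but 4 ⇒ r6c6=4.
Step 42. [r5c5∈{8}] nothing but 8 survives at r5c5, so r5c5=8.
Step 43. [r3c4∈{4}] r3c4 is down to just 4 ⇒ r3c4=4.
Step 44. [r4c2∈{7}] r4c2 is down to just 7. So r4c2=7.
Step 45. [r7c4∈{8}] only 8 remains possible at r7c4. So r7c4=8.
Step 46. [r1c5∈{6}] nothing but 6 survives at r1c5 ⇒ r1c5=6.
Step 47. [r8c8∈{4}] r8c8 is down to just 4. So r8c8=4.
Step 48. [r2c5∈{7}] r2c5's peers cover all but 7, so r2c5=7.
Step 49. [r2c7∈{2}] nothing but 2 survives at r2c7. So r2c7=2.
Step 50. [r7c9∈{1}] r7c9's peers cover all but 1 ⇒ r7c9=1.

Answer: 1 8 7 5 6 2 3 9 4 / 4 9 6 3 7 8 2 1 5 / 3 2 5 4 9 1 6 8 7 / 8 7 2 6 1 9 4 5 3 / 5 4 1 2 8 3 7 6 9 / 6 3 9 7 5 4 1 2 8 / 9 6 4 8 2 7 5 3 1 / 7 5 8 1 3 6 9 4 2 / 2 1 3 9 4 5 8 7 6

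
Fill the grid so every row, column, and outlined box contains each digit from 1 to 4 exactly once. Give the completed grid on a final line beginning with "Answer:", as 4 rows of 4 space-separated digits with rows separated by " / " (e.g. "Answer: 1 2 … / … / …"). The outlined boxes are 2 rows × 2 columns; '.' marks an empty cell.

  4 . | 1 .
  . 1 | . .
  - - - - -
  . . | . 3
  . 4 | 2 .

Step 1. [r2c3∈{3,4}] col 3 places 3 nowhere but r2c3, so r2c3=3.
Step 2. [r2c1∈{2}] only 2 remains possible at r2c1 ⇒ r2c1=2.
Step 3. [r4c4∈{1}] nothing but 1 survives at r4c4. So r4c4=1.
Step 4. [r2c4∈{4}] r2c4's peers cover all but 4. So r2c4=4.
Step 5. [r1c4∈{2}] only 2 remains possible at r1c4, so r1c4=2.
Step 6. [r3c1∈{1}] nothing but 1 survives at r3c1 ⇒ r3c1=1.
Step 7. [r4c1∈{3}] r4c1 has the single candidate 3. So r4c1=3.
Step 8. [r3c2∈{2}] only 2 remains possible at r3c2, so r3c2=2.
Step 9. [r3c3∈{4}] r3c3 is down to just 4, so r3c3=4.
Step 10. [r1c2∈{3}] r1c2 has the single candidate 3 ⇒ r1c2=3.

Answer: 4 3 1 2 / 2 1 3 4 / 1 2 4 3 / 3 4 2 1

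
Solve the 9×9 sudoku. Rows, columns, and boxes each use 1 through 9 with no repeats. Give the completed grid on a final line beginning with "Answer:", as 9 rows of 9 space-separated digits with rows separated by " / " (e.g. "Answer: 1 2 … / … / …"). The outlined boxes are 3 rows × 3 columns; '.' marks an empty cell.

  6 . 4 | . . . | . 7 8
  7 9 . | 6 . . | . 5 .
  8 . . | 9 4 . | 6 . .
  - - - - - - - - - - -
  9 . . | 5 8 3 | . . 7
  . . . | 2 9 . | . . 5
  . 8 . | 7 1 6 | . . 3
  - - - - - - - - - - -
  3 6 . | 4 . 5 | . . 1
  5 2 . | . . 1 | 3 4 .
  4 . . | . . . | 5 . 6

Step 1. [r3c9∈{2}] r3c9's peers cover all but 2. So r3c9=2.
Step 2. [r2c3∈{1,2,3}] across box 1, 2 lands solely at r2c3, so r2c3=2.
Step 3. [r5c1∈{1}] nothing but 1 survives at r5c1. So r5c1=1.
Step 4. [r7c7∈{2,7,8,9}] r7c7 is the only open cell in col 7 admitting 7. So r7c7=7.
Step 5. [r9c6∈{2,7,8,9}] col 6 places 9 nowhere but r9c6. So r9c6=9.
Step 6. [r6c7∈{2,4,9}] in row 6, 4 fits only at r6c7. So r6c7=4.
Step 7. [r3c8∈{1,3}] in col 8, 3 fits only at r3c8. So r3c8=3.
Step 8. [r1c2∈{1,3,5}] r1c2 is the only open cell in box 1 admitting 3. So r1c2=3.
Step 9. [r7c5∈{2}] r7c5 is down to just 2 ⇒ r7c5=2.
Step 10. [r4c8∈{1,2,6}] col 8 places 1 nowhere but r4c8, so r4c8=1.
Step 11. [r6c8∈{2,9}] row 6 places 9 nowhere but r6c8 ⇒ r6c8=9.
Step 12. [r7c8∈{8}] only 8 remains possible at r7c8 ⇒ r7c8=8.
Step 13. [r5c3∈{3,6,7}] 3 has one home in row 5: r5c3 ⇒ r5c3=3.
Step 14. [r8c4∈{8}] r8c4's peers cover all but 8. So r8c4=8.
Step 15. [r9c3∈{1,7,8}] 8 has one home in row 9: r9c3 ⇒ r9c3=8.
Step 16. [r8c3∈{7,9}] across col 3, 7 lands solely at r8c3. So r8c3=7.
Step 17. [r3c3∈{1,5}] in col 3, 1 fits only at r3c3. So r3c3=1.
Step 18. [r1c7∈{1,9}] across row 1, 9 lands solely at r1c7, so r1c7=9.
Step 19. [r5c2∈{4,7}] 7 has one home in row 5: r5c2 ⇒ r5c2=7.
Step 20. [r9c5∈{3,7}] r9c5 is the only open cell in row 9 admitting 7. So r9c5=7.
Step 21. [r1c4∈{1}] nothing but 1 survives at r1c4 ⇒ r1c4=1.
Step 22. [r2c5∈{3}] r2c5 is down to just 3, so r2c5=3.
Step 23. [r8c5∈{6}] r8c5 has the single candidate 6, so r8c5=6.
Step 24. [r9c2∈{1}] r9c2 has the single candidate 1 ⇒ r9c2=1.
Step 25. [r3c2∈{5}] r3c2 is down to just 5, so r3c2=5.
Step 26. [r6c3∈{5}] r6c3 has the single candidate 5 ⇒ r6c3=5.
Step 27. [r3c6∈{7}] only 7 remains possible at r3c6 ⇒ r3c6=7.
Step 28. [r5c8∈{6}] r5c8 has the single candidate 6. So r5c8=6.
Step 29. [r5c7∈{8}] r5c7 is down to just 8. So r5c7=8.
Step 30. [r8c9∈{9}] nothing but 9 survives at r8c9 ⇒ r8c9=9.
Step 31. [r6c1∈{2}] only 2 remains possible at r6c1. So r6c1=2.
Step 32. [r4c7∈{2}] nothing but 2 survives at r4c7 ⇒ r4c7=2.
Step 33. [r1c6∈{2}] nothing but 2 survives at r1c6. So r1c6=2.
Step 34. [r2c9∈{4}] r2c9 is down to just 4 ⇒ r2c9=4.
Step 35. [r4c2∈{4}] r4c2 is down to just 4, so r4c2=4.
Step 36. [r7c3∈{9}] r7c3 has the single candidate 9 ⇒ r7c3=9.
Step 37. [r2c6∈{8}] only 8 remains possible at r2c6, so r2c6=8.
Step 38. [r4c3∈{6}] r4c3 has the single candidate 6. So r4c3=6.
Step 39. [r5c6∈{4}] r5c6 has the single candidate 4 ⇒ r5c6=4.
Step 40. [r9c4∈{3}] r9c4 has the single candidate 3. So r9c4=3.
Step 41. [r2c7∈{1}] only 1 remains possible at r2c7. So r2c7=1.
Step 42. [r9c8∈{2}] nothing but 2 survives at r9c8, so r9c8=2.
Step 43. [r1c5∈{5}] nothing but 5 survives at r1c5. So r1c5=5.

Answer: 6 3 4 1 5 2 9 7 8 / 7 9 2 6 3 8 1 5 4 / 8 5 1 9 4 7 6 3 2 / 9 4 6 5 8 3 2 1 7 / 1 7 3 2 9 4 8 6 5 / 2 8 5 7 1 6 4 9 3 / 3 6 9 4 2 5 7 8 1 / 5 2 7 8 6 1 3 4 9 / 4 1 8 3 7 9 5 2 6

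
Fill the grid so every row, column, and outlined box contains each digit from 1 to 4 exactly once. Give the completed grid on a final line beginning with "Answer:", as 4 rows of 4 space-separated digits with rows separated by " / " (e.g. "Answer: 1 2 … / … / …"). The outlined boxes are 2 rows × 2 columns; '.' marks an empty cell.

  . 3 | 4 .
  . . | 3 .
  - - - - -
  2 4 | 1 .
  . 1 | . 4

Step 1. [r1c1∈{1}] only 1 remains possible at r1c1, so r1c1=1.
Step 2. [r2c2∈{2}] nothing but 2 survives at r2c2 ⇒ r2c2=2.
Step 3. [r1c4∈{2}] only 2 remains possible at r1c4 ⇒ r1c4=2.
Step 4. [r2c1∈{4}] r2c1 has the single candidate 4. So r2c1=4.
Step 5. [r4c3∈{2}] nothing but 2 survives at r4c3 ⇒ r4c3=2.
Step 6. [r4c1∈{3}] only 3 remains possible at r4c1. So r4c1=3.
Step 7. [r3c4∈{3}] r3c4's peers cover all but 3 ⇒ r3c4=3.
Step 8. [r2c4∈{1}] only 1 remains possible at r2c4, so r2c4=1.

Answer: 1 3 4 2 / 4 2 3 1 / 2 4 1 3 / 3 1 2 4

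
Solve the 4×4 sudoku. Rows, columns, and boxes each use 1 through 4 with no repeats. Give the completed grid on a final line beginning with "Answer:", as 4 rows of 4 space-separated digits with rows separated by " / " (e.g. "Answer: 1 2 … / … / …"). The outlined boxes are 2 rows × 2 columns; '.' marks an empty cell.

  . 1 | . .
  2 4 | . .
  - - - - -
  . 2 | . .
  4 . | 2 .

Step 1. [r4c4∈{1,3}] r4c4 is the only open cell in row 4 admitting 1. So r4c4=1.
Step 2. [r2c4∈{3}] r2c4 is down to just 3 ⇒ r2c4=3.
Step 3. [r3c4∈{4}] only 4 remains possible at r3c4, so r3c4=4.
Step 4. [r1c1∈{3}] nothing but 3 survives at r1c1, so r1c1=3.
Step 5. [r3c1∈{1}] r3c1 is down to just 1. So r3c1=1.
Step 6. [r1c4∈{2}] r1c4 is down to just 2, so r1c4=2.
Step 7. [r1c3∈{4}] r1c3 is down to just 4 ⇒ r1c3=4.
Step 8. [r3c3∈{3}] r3c3's peers cover all but 3 ⇒ r3c3=3.
Step 9. [r2c3∈{1}] r2c3's peers cover all but 1 ⇒ r2c3=1.
Step 10. [r4c2∈{3}] r4c2's peers cover all but 3, so r4c2=3.

Answer: 3 1 4 2 / 2 4 1 3 / 1 2 3 4 / 4 3 2 1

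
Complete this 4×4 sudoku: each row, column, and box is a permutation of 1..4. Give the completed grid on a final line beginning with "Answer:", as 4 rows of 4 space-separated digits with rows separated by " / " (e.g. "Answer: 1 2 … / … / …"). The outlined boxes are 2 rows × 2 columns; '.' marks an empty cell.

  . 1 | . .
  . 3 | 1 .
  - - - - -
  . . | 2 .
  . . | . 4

Step 1. [r4c1∈{1,2,3}] r4c1 is the only open cell in row 4 admitting 1. So r4c1=1.
Step 2. [r2c1∈{2,4}] 4 has one home in row 2: r2c1 ⇒ r2c1=4.
Step 3. [r4c3∈{3}] r4c3's peers cover all but 3, so r4c3=3.
Step 4. [r2c4∈{2}] only 2 remains possible at r2c4, so r2c4=2.
Step 5. [r1c1∈{2}] r1c1 is down to just 2 ⇒ r1c1=2.
Step 6. [r3c1∈{3}] r3c1 is down to just 3. So r3c1=3.
Step 7. [r4c2∈{2}] nothing but 2 survives at r4c2, so r4c2=2.
Step 8. [r1c4∈{3}] r1c4 has the single candidate 3, so r1c4=3.
Step 9. [r3c2∈{4}] r3c2's peers cover all but 4, so r3c2=4.
Step 10. [r1c3∈{4}] nothing but 4 survives at r1c3. So r1c3=4.
Step 11. [r3c4∈{1}] r3c4 has the single candidate 1, so r3c4=1.

Answer: 2 1 4 3 / 4 3 1 2 / 3 4 2 1 / 1 2 3 4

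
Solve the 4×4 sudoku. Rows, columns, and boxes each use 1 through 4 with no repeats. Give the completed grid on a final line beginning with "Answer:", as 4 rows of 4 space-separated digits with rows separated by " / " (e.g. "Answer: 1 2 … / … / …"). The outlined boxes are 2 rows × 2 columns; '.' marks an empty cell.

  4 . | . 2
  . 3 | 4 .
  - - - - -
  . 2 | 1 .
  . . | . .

Step 1. [r4c2∈{1,4}] in col 2, 4 fits only at r4c2 ⇒ r4c2=4.
Step 2. [r4c4∈{3}] r4c4 is down to just 3. So r4c4=3.
Step 3. [r4c1∈{1}] only 1 remains possible at r4c1, so r4c1=1.
Step 4. [r1c3∈{3}] nothing but 3 survives at r1c3, so r1c3=3.
Step 5. [r4c3∈{2}] r4c3's peers cover all but 2, so r4c3=2.
Step 6. [r3c4∈{4}] only 4 remains possible at r3c4 ⇒ r3c4=4.
Step 7. [r3c1∈{3}] r3c1 is down to just 3 ⇒ r3c1=3.
Step 8. [r2c4∈{1}] r2c4's peers cover all but 1, so r2c4=1.
Step 9. [r1c2∈{1}] r1c2 has the single candidate 1. So r1c2=1.
Step 10. [r2c1∈{2}] r2c1 has the single candidate 2. So r2c1=2.

Answer: 4 1 3 2 / 2 3 4 1 / 3 2 1 4 / 1 4 2 3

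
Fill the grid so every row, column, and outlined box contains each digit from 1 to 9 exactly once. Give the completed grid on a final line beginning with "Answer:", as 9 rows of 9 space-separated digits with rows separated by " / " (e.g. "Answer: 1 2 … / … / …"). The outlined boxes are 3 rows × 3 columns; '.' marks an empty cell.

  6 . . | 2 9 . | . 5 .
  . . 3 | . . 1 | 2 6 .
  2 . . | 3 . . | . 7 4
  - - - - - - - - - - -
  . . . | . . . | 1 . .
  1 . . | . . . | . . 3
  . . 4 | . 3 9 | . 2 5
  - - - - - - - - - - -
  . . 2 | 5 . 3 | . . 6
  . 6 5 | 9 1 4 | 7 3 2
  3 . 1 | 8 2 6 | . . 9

Step 1. [r9c2∈{4,7}] r9c2 is the only open cell in row 9 admitting 7. So r9c2=7.
Step 2. [r6c2∈{8}] r6c2's peers cover all but 8 ⇒ r6c2=8.
Step 3. [r4c9∈{7,8}] 7 has one home in col 9: r4c9. So r4c9=7.
Step 4. [r2c9∈{8}] only 8 remains possible at r2c9, so r2c9=8.
Step 5. [r9c8∈{4}] only 4 remains possible at r9c8. So r9c8=4.
Step 6. [r5c7∈{4,6,8,9}] col 7 places 4 nowhere but r5c7 ⇒ r5c7=4.
Step 7. [r1c2∈{1,4}] row 1 places 4 nowhere but r1c2. So r1c2=4.
Step 8. [r7c2∈{9}] nothing but 9 survives at r7c2, so r7c2=9.
Step 9. [r2c2∈{5}] only 5 remains possible at r2c2. So r2c2=5.
Step 10. [r3c5∈{5,6,8}] in row 3, 6 fits only at r3c5 ⇒ r3c5=6.
Step 11. [r4c1∈{5,9}] across col 1, 5 lands solely at r4c1 ⇒ r4c1=5.
Step 12. [r5c5∈{5,7,8}] r5c5 is the only open cell in col 5 admitting 5 ⇒ r5c5=5.
Step 13. [r4c5∈{4,8}] r4c5 is the only open cell in col 5 admitting 8 ⇒ r4c5=8.
Step 14. [r6c1∈{7}] nothing but 7 survives at r6c1 ⇒ r6c1=7.
Step 15. [r4c8∈{9}] only 9 remains possible at r4c8, so r4c8=9.
Step 16. [r4c4∈{4,6}] in row 4, 4 fits only at r4c4. So r4c4=4.
Step 17. [r2c4∈{7}] r2c4 is down to just 7 ⇒ r2c4=7.
Step 18. [r5c3∈{6,9}] row 5 places 9 nowhere but r5c3 ⇒ r5c3=9.
Step 19. [r1c6∈{8}] nothing but 8 survives at r1c6 ⇒ r1c6=8.
Step 20. [r4c6∈{2}] only 2 remains possible at r4c6 ⇒ r4c6=2.
Step 21. [r7c7∈{8}] r7c7's peers cover all but 8, so r7c7=8.
Step 22. [r6c7∈{6}] only 6 remains possible at r6c7, so r6c7=6.
Step 23. [r1c3∈{7}] only 7 remains possible at r1c3, so r1c3=7.
Step 24. [r1c7∈{3}] r1c7 is down to just 3, so r1c7=3.
Step 25. [r2c1∈{9}] only 9 remains possible at r2c1, so r2c1=9.
Step 26. [r7c8∈{1}] r7c8 has the single candidate 1 ⇒ r7c8=1.
Step 27. [r4c3∈{6}] r4c3's peers cover all but 6, so r4c3=6.
Step 28. [r5c8∈{8}] nothing but 8 survives at r5c8, so r5c8=8.
Step 29. [r3c6∈{5}] r3c6's peers cover all but 5 ⇒ r3c6=5.
Step 30. [r2c5∈{4}] r2c5 has the single candidate 4, so r2c5=4.
Step 31. [r5c6∈{7}] r5c6's peers cover all but 7, so r5c6=7.
Step 32. [r3c7∈{9}] only 9 remains possible at r3c7, so r3c7=9.
Step 33. [r4c2∈{3}] only 3 remains possible at r4c2. So r4c2=3.
Step 34. [r3c3∈{8}] r3c3's peers cover all but 8 ⇒ r3c3=8.
Step 35. [r5c4∈{6}] r5c4's peers cover all but 6, so r5c4=6.
Step 36. [r9c7∈{5}] r9c7's peers cover all but 5. So r9c7=5.
Step 37. [r7c5∈{7}] nothing but 7 survives at r7c5. So r7c5=7.
Step 38. [r5c2∈{2}] r5c2 has the single candidate 2. So r5c2=2.
Step 39. [r1c9∈{1}] nothing but 1 survives at r1c9, so r1c9=1.
Step 40. [r3c2∈{1}] r3c2 has the single candidate 1. So r3c2=1.
Step 41. [r6c4∈{1}] r6c4's peers cover all but 1. So r6c4=1.
Step 42. [r7c1∈{4}] r7c1 is down to just 4 ⇒ r7c1=4.
Step 43. [r8c1∈{8}] only 8 remains possible at r8c1 ⇒ r8c1=8.

Answer: 6 4 7 2 9 8 3 5 1 / 9 5 3 7 4 1 2 6 8 / 2 1 8 3 6 5 9 7 4 / 5 3 6 4 8 2 1 9 7 / 1 2 9 6 5 7 4 8 3 / 7 8 4 1 3 9 6 2 5 / 4 9 2 5 7 3 8 1 6 / 8 6 5 9 1 4 7 3 2 / 3 7 1 8 2 6 5 4 9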